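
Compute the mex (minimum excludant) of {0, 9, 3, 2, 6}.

1

0 is in the set but 1 is not, so the mex is 1.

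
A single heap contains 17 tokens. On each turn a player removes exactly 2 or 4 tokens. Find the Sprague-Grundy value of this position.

2

Grundy values for subtraction set {2, 4}:
k:     0  1  2  3  4  5  6  7  8  9 10 11 12 13 14 15 16 17
g(k):  0  0  1  1  2  2  0  0  1  1  2  2  0  0  1  1  2  2
So g(17) = 2.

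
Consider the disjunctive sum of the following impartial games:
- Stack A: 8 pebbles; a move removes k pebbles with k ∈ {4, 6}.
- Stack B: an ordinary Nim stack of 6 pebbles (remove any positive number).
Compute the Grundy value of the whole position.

Grundy values for stack A (subtraction set {4, 6}):
g(0) = mex{} = 0
g(1) = mex{} = 0
g(2) = mex{} = 0
g(3) = mex{} = 0
g(4) = mex{0} = 1
g(5) = mex{0} = 1
g(6) = mex{0} = 1
g(7) = mex{0} = 1
g(8) = mex{0,1} = 2
So g(8) = 2.
Stack B is a plain Nim stack of size 6, so its Grundy value is 6.
The value of a disjunctive sum is the nim-sum of the parts.
Combined value = 2 XOR 6 = 4.

4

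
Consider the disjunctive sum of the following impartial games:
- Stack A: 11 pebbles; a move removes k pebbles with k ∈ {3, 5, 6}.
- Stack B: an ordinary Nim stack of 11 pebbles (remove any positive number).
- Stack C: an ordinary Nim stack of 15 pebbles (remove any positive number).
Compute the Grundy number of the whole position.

For stack A, compute g(0), g(1), … with moves {3, 5, 6}:
k:     0  1  2  3  4  5  6  7  8  9 10 11
g(k):  0  0  0  1  1  1  2  2  2  0  0  0
So g(11) = 0.
Stack B is a plain Nim stack of size 11, so its Grundy value is 11.
Stack C is a plain Nim stack of size 15, so its Grundy value is 15.
By the Sprague-Grundy theorem, the Grundy value of a sum of independent games is the XOR of the component values.
Combined value = 0 XOR 11 XOR 15 = 4.

4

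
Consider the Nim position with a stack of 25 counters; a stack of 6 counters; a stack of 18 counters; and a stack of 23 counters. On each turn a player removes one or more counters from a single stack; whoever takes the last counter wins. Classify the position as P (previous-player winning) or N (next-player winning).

N-position

Bitwise XOR of the heap sizes:
  11001  (25)
  00110  (6)
  10010  (18)
  10111  (23)
  -----
  11010  (26)
The nim-sum is 26 ≠ 0, so this is an N-position: the player to move can win.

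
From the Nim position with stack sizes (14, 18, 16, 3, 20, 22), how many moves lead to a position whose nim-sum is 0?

Nim-sum: 14 XOR 18 XOR 16 XOR 3 XOR 20 XOR 22 = 13.
The overall nim-sum is X = 13. A stack of size p has a winning move iff p XOR X < p (reduce it to p XOR X).
  14: 14 XOR 13 = 3 < 14 — winning move (to 3).
  18: 18 XOR 13 = 31 ≥ 18 — no move.
  16: 16 XOR 13 = 29 ≥ 16 — no move.
  3: 3 XOR 13 = 14 ≥ 3 — no move.
  20: 20 XOR 13 = 25 ≥ 20 — no move.
  22: 22 XOR 13 = 27 ≥ 22 — no move.
That gives 1 winning move.

1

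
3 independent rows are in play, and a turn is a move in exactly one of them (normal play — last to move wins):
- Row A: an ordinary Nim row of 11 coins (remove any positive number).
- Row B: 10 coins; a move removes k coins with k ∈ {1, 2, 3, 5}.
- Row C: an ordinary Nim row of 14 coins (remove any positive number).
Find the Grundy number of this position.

7

Row A is a plain Nim row of size 11, so its Grundy value is 11.
For row B, compute g(0), g(1), … with moves {1, 2, 3, 5}:
k:     0  1  2  3  4  5  6  7  8  9 10
g(k):  0  1  2  3  0  1  2  3  0  1  2
So g(10) = 2.
Row C is a plain Nim row of size 14, so its Grundy value is 14.
By the Sprague-Grundy theorem, the Grundy value of a sum of independent games is the XOR of the component values.
Combined value = 11 XOR 2 XOR 14 = 7.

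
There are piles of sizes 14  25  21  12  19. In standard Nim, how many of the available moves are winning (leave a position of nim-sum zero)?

3

Compute the nim-sum pairwise:
14 XOR 25 = 23
23 XOR 21 = 2
2 XOR 12 = 14
14 XOR 19 = 29
The overall nim-sum is X = 29. A pile of size p has a winning move iff p XOR X < p (reduce it to p XOR X).
  14: 14 XOR 29 = 19 ≥ 14 — no move.
  25: 25 XOR 29 = 4 < 25 — winning move (to 4).
  21: 21 XOR 29 = 8 < 21 — winning move (to 8).
  12: 12 XOR 29 = 17 ≥ 12 — no move.
  19: 19 XOR 29 = 14 < 19 — winning move (to 14).
That gives 3 winning moves.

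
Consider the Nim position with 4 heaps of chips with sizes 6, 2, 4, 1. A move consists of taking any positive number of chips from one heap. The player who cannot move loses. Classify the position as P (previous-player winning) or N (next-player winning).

N-position

In binary:
  110  (6)
  010  (2)
  100  (4)
  001  (1)
  ---
  001  (1)
The nim-sum is 1 ≠ 0, so this is an N-position: the player to move can win.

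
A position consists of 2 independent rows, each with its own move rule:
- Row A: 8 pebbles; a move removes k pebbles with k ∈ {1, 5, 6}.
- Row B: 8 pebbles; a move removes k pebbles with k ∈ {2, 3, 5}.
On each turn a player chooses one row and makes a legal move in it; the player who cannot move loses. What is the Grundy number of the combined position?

2

Build the Grundy sequence for row A with g(k) = mex{g(k−s) : s ∈ {1, 5, 6}, s ≤ k}:
k:     0  1  2  3  4  5  6  7  8
g(k):  0  1  0  1  0  1  2  3  2
So g(8) = 2.
Grundy values for row B (subtraction set {2, 3, 5}):
k:     0  1  2  3  4  5  6  7  8
g(k):  0  0  1  1  2  2  3  0  0
So g(8) = 0.
By the Sprague-Grundy theorem, the Grundy value of a sum of independent games is the XOR of the component values.
Combined value = 2 XOR 0 = 2.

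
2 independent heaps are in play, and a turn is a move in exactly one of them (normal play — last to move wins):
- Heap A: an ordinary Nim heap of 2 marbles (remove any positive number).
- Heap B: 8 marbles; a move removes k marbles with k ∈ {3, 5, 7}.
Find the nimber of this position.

0

Heap A is a plain Nim heap of size 2, so its Grundy value is 2.
For heap B, compute g(0), g(1), … with moves {3, 5, 7}:
g(0) = mex{} = 0
g(1) = mex{} = 0
g(2) = mex{} = 0
g(3) = mex{0} = 1
g(4) = mex{0} = 1
g(5) = mex{0} = 1
g(6) = mex{0,1} = 2
g(7) = mex{0,1} = 2
g(8) = mex{0,1} = 2
So g(8) = 2.
By the Sprague-Grundy theorem, the Grundy value of a sum of independent games is the XOR of the component values.
Combined value = 2 XOR 2 = 0.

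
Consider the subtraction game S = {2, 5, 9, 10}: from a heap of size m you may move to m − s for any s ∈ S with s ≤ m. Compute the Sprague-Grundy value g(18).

Compute g(0), g(1), … for moves {2, 5, 9, 10}:
k:     0  1  2  3  4  5  6  7  8  9 10 11 12 13 14 15 16 17 18
g(k):  0  0  1  1  0  2  1  0  0  1  1  2  2  3  3  0  4  1  2
So g(18) = 2.

2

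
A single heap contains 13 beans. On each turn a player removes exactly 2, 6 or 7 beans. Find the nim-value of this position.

Build the Grundy sequence with g(k) = mex{g(k−s) : s ∈ {2, 6, 7}, s ≤ k}:
g(0) = mex{} = 0
g(1) = mex{} = 0
g(2) = mex{0} = 1
g(3) = mex{0} = 1
g(4) = mex{1} = 0
g(5) = mex{1} = 0
g(6) = mex{0} = 1
g(7) = mex{0} = 1
g(8) = mex{0,1} = 2
g(9) = mex{1} = 0
g(10) = mex{0,1,2} = 3
g(11) = mex{0} = 1
g(12) = mex{0,1,3} = 2
g(13) = mex{1} = 0
So g(13) = 0.

0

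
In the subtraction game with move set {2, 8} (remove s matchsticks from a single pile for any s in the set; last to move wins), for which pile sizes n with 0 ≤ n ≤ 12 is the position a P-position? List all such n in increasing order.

0, 1, 4, 5, 10, 11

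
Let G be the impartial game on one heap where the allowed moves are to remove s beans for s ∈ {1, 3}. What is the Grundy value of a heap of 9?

Compute g(0), g(1), … for moves {1, 3}:
g(0) = mex{} = 0
g(1) = mex{0} = 1
g(2) = mex{1} = 0
g(3) = mex{0} = 1
g(4) = mex{1} = 0
g(5) = mex{0} = 1
g(6) = mex{1} = 0
g(7) = mex{0} = 1
g(8) = mex{1} = 0
g(9) = mex{0} = 1
So g(9) = 1.

1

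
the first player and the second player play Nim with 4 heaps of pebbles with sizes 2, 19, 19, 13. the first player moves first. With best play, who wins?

Compute the nim-sum pairwise:
2 ^ 19 = 17
17 ^ 19 = 2
2 ^ 13 = 15
The nim-sum is 15 ≠ 0, so this is an N-position: the player to move can win; the first player has a winning move.

the first player wins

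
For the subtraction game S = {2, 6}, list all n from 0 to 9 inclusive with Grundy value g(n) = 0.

0, 1, 4, 5, 8, 9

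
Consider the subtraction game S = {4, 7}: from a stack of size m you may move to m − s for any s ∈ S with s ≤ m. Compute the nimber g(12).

Compute g(0), g(1), … for moves {4, 7}:
g(0) = mex{} = 0
g(1) = mex{} = 0
g(2) = mex{} = 0
g(3) = mex{} = 0
g(4) = mex{0} = 1
g(5) = mex{0} = 1
g(6) = mex{0} = 1
g(7) = mex{0} = 1
g(8) = mex{0,1} = 2
g(9) = mex{0,1} = 2
g(10) = mex{0,1} = 2
g(11) = mex{1} = 0
g(12) = mex{1,2} = 0
So g(12) = 0.

0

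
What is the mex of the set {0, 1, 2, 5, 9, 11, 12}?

The values 0, 1, 2 are all present; 3 is the first non-negative integer missing from the set.

3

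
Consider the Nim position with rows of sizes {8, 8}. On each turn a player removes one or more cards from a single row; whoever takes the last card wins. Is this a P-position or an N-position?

Bitwise XOR of the heap sizes:
  1000  (8)
  1000  (8)
  ----
  0000  (0)
The nim-sum is 0, so this is a P-position: the player to move is in a losing position under optimal play.

P-position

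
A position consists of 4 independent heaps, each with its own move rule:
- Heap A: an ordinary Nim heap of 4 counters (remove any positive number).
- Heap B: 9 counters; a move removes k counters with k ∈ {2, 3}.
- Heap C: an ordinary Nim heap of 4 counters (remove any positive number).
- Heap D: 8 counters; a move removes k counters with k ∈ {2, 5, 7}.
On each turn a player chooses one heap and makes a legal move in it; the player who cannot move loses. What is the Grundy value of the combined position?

0

Heap A is a plain Nim heap of size 4, so its Grundy value is 4.
Build the Grundy sequence for heap B with g(k) = mex{g(k−s) : s ∈ {2, 3}, s ≤ k}:
k:     0  1  2  3  4  5  6  7  8  9
g(k):  0  0  1  1  2  0  0  1  1  2
So g(9) = 2.
Heap C is a plain Nim heap of size 4, so its Grundy value is 4.
Grundy values for heap D (subtraction set {2, 5, 7}):
k:     0  1  2  3  4  5  6  7  8
g(k):  0  0  1  1  0  2  1  3  2
So g(8) = 2.
The value of a disjunctive sum is the nim-sum of the parts.
Combined value = 4 XOR 2 XOR 4 XOR 2 = 0.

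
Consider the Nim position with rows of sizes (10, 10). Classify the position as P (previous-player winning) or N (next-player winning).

P-position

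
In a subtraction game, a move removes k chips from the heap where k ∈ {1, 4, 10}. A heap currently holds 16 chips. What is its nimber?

Grundy values for subtraction set {1, 4, 10}:
k:     0  1  2  3  4  5  6  7  8  9 10 11 12 13 14 15 16
g(k):  0  1  0  1  2  0  1  0  1  2  3  2  3  0  1  3  0
So g(16) = 0.

0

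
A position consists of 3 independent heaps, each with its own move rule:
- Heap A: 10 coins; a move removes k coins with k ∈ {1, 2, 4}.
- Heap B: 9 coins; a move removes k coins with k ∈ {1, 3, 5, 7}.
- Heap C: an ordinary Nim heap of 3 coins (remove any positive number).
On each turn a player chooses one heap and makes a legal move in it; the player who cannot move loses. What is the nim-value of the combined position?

3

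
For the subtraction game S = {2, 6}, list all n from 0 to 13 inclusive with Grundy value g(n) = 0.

Compute g(0), g(1), … for moves {2, 6}:
g(0) = mex{} = 0
g(1) = mex{} = 0
g(2) = mex{0} = 1
g(3) = mex{0} = 1
g(4) = mex{1} = 0
g(5) = mex{1} = 0
g(6) = mex{0} = 1
g(7) = mex{0} = 1
g(8) = mex{1} = 0
g(9) = mex{1} = 0
g(10) = mex{0} = 1
g(11) = mex{0} = 1
g(12) = mex{1} = 0
g(13) = mex{1} = 0
The P-positions (g = 0) in 0..13 are 0, 1, 4, 5, 8, 9, 12, 13.

0, 1, 4, 5, 8, 9, 12, 13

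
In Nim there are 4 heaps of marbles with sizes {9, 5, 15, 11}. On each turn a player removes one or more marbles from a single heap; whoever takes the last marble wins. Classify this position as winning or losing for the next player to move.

Winning position

Compute the nim-sum pairwise:
9 ^ 5 = 12
12 ^ 15 = 3
3 ^ 11 = 8
The nim-sum is 8 ≠ 0, so this is an N-position: the player to move can win.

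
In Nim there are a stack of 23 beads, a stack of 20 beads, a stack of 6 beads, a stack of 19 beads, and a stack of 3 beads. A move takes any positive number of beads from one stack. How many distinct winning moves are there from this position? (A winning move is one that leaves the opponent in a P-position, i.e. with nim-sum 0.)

3

In binary:
  10111  (23)
  10100  (20)
  00110  (6)
  10011  (19)
  00011  (3)
  -----
  10101  (21)
The overall nim-sum is X = 21. A stack of size p has a winning move iff p XOR X < p (reduce it to p XOR X).
  23: 23 XOR 21 = 2 < 23 — winning move (to 2).
  20: 20 XOR 21 = 1 < 20 — winning move (to 1).
  6: 6 XOR 21 = 19 ≥ 6 — no move.
  19: 19 XOR 21 = 6 < 19 — winning move (to 6).
  3: 3 XOR 21 = 22 ≥ 3 — no move.
That gives 3 winning moves.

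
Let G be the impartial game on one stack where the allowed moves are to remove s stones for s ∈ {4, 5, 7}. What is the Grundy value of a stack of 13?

0

Compute g(0), g(1), … for moves {4, 5, 7}:
k:     0  1  2  3  4  5  6  7  8  9 10 11 12 13
g(k):  0  0  0  0  1  1  1  1  2  2  2  0  0  0
So g(13) = 0.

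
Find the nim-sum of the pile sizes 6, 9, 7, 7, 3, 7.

11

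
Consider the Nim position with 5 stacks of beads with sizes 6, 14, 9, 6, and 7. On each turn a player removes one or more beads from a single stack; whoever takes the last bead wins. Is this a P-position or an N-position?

P-position

Nim-sum: 6 ^ 14 ^ 9 ^ 6 ^ 7 = 0.
The nim-sum is 0, so this is a P-position: the player to move is in a losing position under optimal play.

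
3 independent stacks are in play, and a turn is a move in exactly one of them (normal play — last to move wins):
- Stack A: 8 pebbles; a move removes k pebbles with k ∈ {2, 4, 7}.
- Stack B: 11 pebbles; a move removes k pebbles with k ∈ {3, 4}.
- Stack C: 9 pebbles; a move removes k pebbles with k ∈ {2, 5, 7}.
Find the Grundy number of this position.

2

For stack A, compute g(0), g(1), … with moves {2, 4, 7}:
k:     0  1  2  3  4  5  6  7  8
g(k):  0  0  1  1  2  2  0  3  1
So g(8) = 1.
Build the Grundy sequence for stack B with g(k) = mex{g(k−s) : s ∈ {3, 4}, s ≤ k}:
g(0) = mex{} = 0
g(1) = mex{} = 0
g(2) = mex{} = 0
g(3) = mex{0} = 1
g(4) = mex{0} = 1
g(5) = mex{0} = 1
g(6) = mex{0,1} = 2
g(7) = mex{1} = 0
g(8) = mex{1} = 0
g(9) = mex{1,2} = 0
g(10) = mex{0,2} = 1
g(11) = mex{0} = 1
So g(11) = 1.
Grundy values for stack C (subtraction set {2, 5, 7}):
g(0) = mex{} = 0
g(1) = mex{} = 0
g(2) = mex{0} = 1
g(3) = mex{0} = 1
g(4) = mex{1} = 0
g(5) = mex{0,1} = 2
g(6) = mex{0} = 1
g(7) = mex{0,1,2} = 3
g(8) = mex{0,1} = 2
g(9) = mex{0,1,3} = 2
So g(9) = 2.
The value of a disjunctive sum is the nim-sum of the parts.
Combined value = 1 ⊕ 1 ⊕ 2 = 2.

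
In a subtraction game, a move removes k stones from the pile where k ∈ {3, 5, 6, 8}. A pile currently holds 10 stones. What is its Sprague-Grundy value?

3

Grundy values for subtraction set {3, 5, 6, 8}:
k:     0  1  2  3  4  5  6  7  8  9 10
g(k):  0  0  0  1  1  1  2  2  2  3  3
So g(10) = 3.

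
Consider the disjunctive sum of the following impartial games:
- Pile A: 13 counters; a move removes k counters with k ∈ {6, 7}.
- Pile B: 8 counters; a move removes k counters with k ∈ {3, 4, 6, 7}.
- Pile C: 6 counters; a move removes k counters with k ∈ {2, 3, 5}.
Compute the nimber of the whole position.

1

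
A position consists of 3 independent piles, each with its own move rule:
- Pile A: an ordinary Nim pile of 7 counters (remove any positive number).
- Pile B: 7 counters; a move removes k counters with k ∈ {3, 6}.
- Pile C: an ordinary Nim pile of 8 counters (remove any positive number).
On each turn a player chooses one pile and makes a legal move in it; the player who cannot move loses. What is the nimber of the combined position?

Pile A is a plain Nim pile of size 7, so its Grundy value is 7.
For pile B, compute g(0), g(1), … with moves {3, 6}:
g(0) = mex{} = 0
g(1) = mex{} = 0
g(2) = mex{} = 0
g(3) = mex{0} = 1
g(4) = mex{0} = 1
g(5) = mex{0} = 1
g(6) = mex{0,1} = 2
g(7) = mex{0,1} = 2
So g(7) = 2.
Pile C is a plain Nim pile of size 8, so its Grundy value is 8.
The value of a disjunctive sum is the nim-sum of the parts.
Combined value = 7 XOR 2 XOR 8 = 13.

13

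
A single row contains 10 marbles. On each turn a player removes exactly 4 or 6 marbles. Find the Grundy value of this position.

0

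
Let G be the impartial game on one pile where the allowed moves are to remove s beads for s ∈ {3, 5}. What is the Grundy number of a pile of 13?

1

Grundy values for subtraction set {3, 5}:
g(0) = mex{} = 0
g(1) = mex{} = 0
g(2) = mex{} = 0
g(3) = mex{0} = 1
g(4) = mex{0} = 1
g(5) = mex{0} = 1
g(6) = mex{0,1} = 2
g(7) = mex{0,1} = 2
g(8) = mex{1} = 0
g(9) = mex{1,2} = 0
g(10) = mex{1,2} = 0
g(11) = mex{0,2} = 1
g(12) = mex{0,2} = 1
g(13) = mex{0} = 1
So g(13) = 1.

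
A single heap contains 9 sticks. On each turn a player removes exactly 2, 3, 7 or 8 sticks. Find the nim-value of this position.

2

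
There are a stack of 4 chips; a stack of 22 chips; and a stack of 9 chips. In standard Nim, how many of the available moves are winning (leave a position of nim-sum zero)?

Nim-sum: 4 ⊕ 22 ⊕ 9 = 27.
The overall nim-sum is X = 27. A stack of size p has a winning move iff p XOR X < p (reduce it to p XOR X).
  4: 4 XOR 27 = 31 ≥ 4 — no move.
  22: 22 XOR 27 = 13 < 22 — winning move (to 13).
  9: 9 XOR 27 = 18 ≥ 9 — no move.
That gives 1 winning move.

1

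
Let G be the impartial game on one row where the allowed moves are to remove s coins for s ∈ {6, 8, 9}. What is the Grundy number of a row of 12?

2

Compute g(0), g(1), … for moves {6, 8, 9}:
k:     0  1  2  3  4  5  6  7  8  9 10 11 12
g(k):  0  0  0  0  0  0  1  1  1  1  1  1  2
So g(12) = 2.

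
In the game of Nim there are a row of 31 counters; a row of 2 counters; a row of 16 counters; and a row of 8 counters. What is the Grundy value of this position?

5

In binary:
  11111  (31)
  00010  (2)
  10000  (16)
  01000  (8)
  -----
  00101  (5)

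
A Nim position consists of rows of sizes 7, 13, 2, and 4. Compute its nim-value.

12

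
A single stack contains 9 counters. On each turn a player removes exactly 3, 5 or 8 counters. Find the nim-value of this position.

3

Compute g(0), g(1), … for moves {3, 5, 8}:
g(0) = mex{} = 0
g(1) = mex{} = 0
g(2) = mex{} = 0
g(3) = mex{0} = 1
g(4) = mex{0} = 1
g(5) = mex{0} = 1
g(6) = mex{0,1} = 2
g(7) = mex{0,1} = 2
g(8) = mex{0,1} = 2
g(9) = mex{0,1,2} = 3
So g(9) = 3.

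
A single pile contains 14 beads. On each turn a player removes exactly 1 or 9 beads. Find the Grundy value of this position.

0

Grundy values for subtraction set {1, 9}:
k:     0  1  2  3  4  5  6  7  8  9 10 11 12 13 14
g(k):  0  1  0  1  0  1  0  1  0  1  0  1  0  1  0
So g(14) = 0.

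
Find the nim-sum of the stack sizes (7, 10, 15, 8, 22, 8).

20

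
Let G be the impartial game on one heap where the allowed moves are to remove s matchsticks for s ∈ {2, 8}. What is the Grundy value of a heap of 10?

Build the Grundy sequence with g(k) = mex{g(k−s) : s ∈ {2, 8}, s ≤ k}:
g(0) = mex{} = 0
g(1) = mex{} = 0
g(2) = mex{0} = 1
g(3) = mex{0} = 1
g(4) = mex{1} = 0
g(5) = mex{1} = 0
g(6) = mex{0} = 1
g(7) = mex{0} = 1
g(8) = mex{0,1} = 2
g(9) = mex{0,1} = 2
g(10) = mex{1,2} = 0
So g(10) = 0.

0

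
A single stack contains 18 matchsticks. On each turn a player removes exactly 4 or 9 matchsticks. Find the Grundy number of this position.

Grundy values for subtraction set {4, 9}:
k:     0  1  2  3  4  5  6  7  8  9 10 11 12 13 14 15 16 17 18
g(k):  0  0  0  0  1  1  1  1  0  2  2  2  1  0  0  0  0  1  1
So g(18) = 1.

1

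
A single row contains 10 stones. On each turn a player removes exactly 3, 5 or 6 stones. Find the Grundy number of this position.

Grundy values for subtraction set {3, 5, 6}:
g(0) = mex{} = 0
g(1) = mex{} = 0
g(2) = mex{} = 0
g(3) = mex{0} = 1
g(4) = mex{0} = 1
g(5) = mex{0} = 1
g(6) = mex{0,1} = 2
g(7) = mex{0,1} = 2
g(8) = mex{0,1} = 2
g(9) = mex{1,2} = 0
g(10) = mex{1,2} = 0
So g(10) = 0.

0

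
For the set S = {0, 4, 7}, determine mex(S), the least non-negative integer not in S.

1

0 is in the set but 1 is not, so the mex is 1.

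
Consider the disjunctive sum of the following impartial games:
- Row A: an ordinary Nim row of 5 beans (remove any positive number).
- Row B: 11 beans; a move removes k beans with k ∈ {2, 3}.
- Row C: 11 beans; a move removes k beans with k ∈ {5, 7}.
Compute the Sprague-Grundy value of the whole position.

7

Row A is a plain Nim row of size 5, so its Grundy value is 5.
Build the Grundy sequence for row B with g(k) = mex{g(k−s) : s ∈ {2, 3}, s ≤ k}:
g(0) = mex{} = 0
g(1) = mex{} = 0
g(2) = mex{0} = 1
g(3) = mex{0} = 1
g(4) = mex{0,1} = 2
g(5) = mex{1} = 0
g(6) = mex{1,2} = 0
g(7) = mex{0,2} = 1
g(8) = mex{0} = 1
g(9) = mex{0,1} = 2
g(10) = mex{1} = 0
g(11) = mex{1,2} = 0
So g(11) = 0.
Build the Grundy sequence for row C with g(k) = mex{g(k−s) : s ∈ {5, 7}, s ≤ k}:
k:     0  1  2  3  4  5  6  7  8  9 10 11
g(k):  0  0  0  0  0  1  1  1  1  1  2  2
So g(11) = 2.
By the Sprague-Grundy theorem, the Grundy value of a sum of independent games is the XOR of the component values.
Combined value = 5 XOR 0 XOR 2 = 7.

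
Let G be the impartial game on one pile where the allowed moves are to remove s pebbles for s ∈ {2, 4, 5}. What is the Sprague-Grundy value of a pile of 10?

1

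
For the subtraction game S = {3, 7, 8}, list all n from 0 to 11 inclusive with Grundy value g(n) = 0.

0, 1, 2, 6, 11

Build the Grundy sequence with g(k) = mex{g(k−s) : s ∈ {3, 7, 8}, s ≤ k}:
g(0) = mex{} = 0
g(1) = mex{} = 0
g(2) = mex{} = 0
g(3) = mex{0} = 1
g(4) = mex{0} = 1
g(5) = mex{0} = 1
g(6) = mex{1} = 0
g(7) = mex{0,1} = 2
g(8) = mex{0,1} = 2
g(9) = mex{0} = 1
g(10) = mex{0,1,2} = 3
g(11) = mex{1,2} = 0
The P-positions (g = 0) in 0..11 are 0, 1, 2, 6, 11.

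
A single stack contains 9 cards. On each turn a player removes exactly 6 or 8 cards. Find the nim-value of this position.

Build the Grundy sequence with g(k) = mex{g(k−s) : s ∈ {6, 8}, s ≤ k}:
g(0) = mex{} = 0
g(1) = mex{} = 0
g(2) = mex{} = 0
g(3) = mex{} = 0
g(4) = mex{} = 0
g(5) = mex{} = 0
g(6) = mex{0} = 1
g(7) = mex{0} = 1
g(8) = mex{0} = 1
g(9) = mex{0} = 1
So g(9) = 1.

1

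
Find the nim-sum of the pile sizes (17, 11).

Bitwise XOR of the heap sizes:
  10001  (17)
  01011  (11)
  -----
  11010  (26)

26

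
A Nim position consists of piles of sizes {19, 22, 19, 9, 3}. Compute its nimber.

28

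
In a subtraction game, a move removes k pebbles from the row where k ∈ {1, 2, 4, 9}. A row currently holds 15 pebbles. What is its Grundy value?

1

Compute g(0), g(1), … for moves {1, 2, 4, 9}:
k:     0  1  2  3  4  5  6  7  8  9 10 11 12 13 14 15
g(k):  0  1  2  0  1  2  0  1  2  3  4  0  1  2  0  1
So g(15) = 1.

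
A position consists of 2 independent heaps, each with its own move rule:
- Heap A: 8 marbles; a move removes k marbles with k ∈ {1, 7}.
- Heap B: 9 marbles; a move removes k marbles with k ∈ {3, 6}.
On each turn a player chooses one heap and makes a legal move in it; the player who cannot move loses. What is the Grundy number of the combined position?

0

Build the Grundy sequence for heap A with g(k) = mex{g(k−s) : s ∈ {1, 7}, s ≤ k}:
k:     0  1  2  3  4  5  6  7  8
g(k):  0  1  0  1  0  1  0  1  0
So g(8) = 0.
Grundy values for heap B (subtraction set {3, 6}):
k:     0  1  2  3  4  5  6  7  8  9
g(k):  0  0  0  1  1  1  2  2  2  0
So g(9) = 0.
The value of a disjunctive sum is the nim-sum of the parts.
Combined value = 0 ⊕ 0 = 0.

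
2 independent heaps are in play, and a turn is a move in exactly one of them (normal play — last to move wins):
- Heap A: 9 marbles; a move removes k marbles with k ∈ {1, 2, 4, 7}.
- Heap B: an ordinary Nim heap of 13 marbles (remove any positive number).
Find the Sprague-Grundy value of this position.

For heap A, compute g(0), g(1), … with moves {1, 2, 4, 7}:
g(0) = mex{} = 0
g(1) = mex{0} = 1
g(2) = mex{0,1} = 2
g(3) = mex{1,2} = 0
g(4) = mex{0,2} = 1
g(5) = mex{0,1} = 2
g(6) = mex{1,2} = 0
g(7) = mex{0,2} = 1
g(8) = mex{0,1} = 2
g(9) = mex{1,2} = 0
So g(9) = 0.
Heap B is a plain Nim heap of size 13, so its Grundy value is 13.
By the Sprague-Grundy theorem, the Grundy value of a sum of independent games is the XOR of the component values.
Combined value = 0 ⊕ 13 = 13.

13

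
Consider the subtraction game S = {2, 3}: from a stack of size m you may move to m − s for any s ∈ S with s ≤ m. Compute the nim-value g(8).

Compute g(0), g(1), … for moves {2, 3}:
k:     0  1  2  3  4  5  6  7  8
g(k):  0  0  1  1  2  0  0  1  1
So g(8) = 1.

1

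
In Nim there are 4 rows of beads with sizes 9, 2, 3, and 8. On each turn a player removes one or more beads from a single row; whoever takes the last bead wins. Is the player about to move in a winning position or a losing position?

Bitwise XOR of the heap sizes:
  1001  (9)
  0010  (2)
  0011  (3)
  1000  (8)
  ----
  0000  (0)
The nim-sum is 0, so this is a P-position: the player to move is in a losing position under optimal play.

Losing position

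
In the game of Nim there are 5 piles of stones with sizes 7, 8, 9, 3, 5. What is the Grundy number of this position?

0

In binary:
  0111  (7)
  1000  (8)
  1001  (9)
  0011  (3)
  0101  (5)
  ----
  0000  (0)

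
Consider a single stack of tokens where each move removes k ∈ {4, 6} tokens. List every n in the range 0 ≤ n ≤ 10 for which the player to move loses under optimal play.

0, 1, 2, 3, 10

Grundy values for subtraction set {4, 6}:
k:     0  1  2  3  4  5  6  7  8  9 10
g(k):  0  0  0  0  1  1  1  1  2  2  0
The P-positions (g = 0) in 0..10 are 0, 1, 2, 3, 10.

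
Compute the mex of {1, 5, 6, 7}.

0

0 is not in the set, so the mex is 0.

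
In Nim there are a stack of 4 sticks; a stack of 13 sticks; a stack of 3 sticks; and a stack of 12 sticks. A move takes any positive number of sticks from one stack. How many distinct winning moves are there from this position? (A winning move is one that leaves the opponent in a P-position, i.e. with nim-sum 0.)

Bitwise XOR of the heap sizes:
  0100  (4)
  1101  (13)
  0011  (3)
  1100  (12)
  ----
  0110  (6)
The overall nim-sum is X = 6. A stack of size p has a winning move iff p XOR X < p (reduce it to p XOR X).
  4: 4 XOR 6 = 2 < 4 — winning move (to 2).
  13: 13 XOR 6 = 11 < 13 — winning move (to 11).
  3: 3 XOR 6 = 5 ≥ 3 — no move.
  12: 12 XOR 6 = 10 < 12 — winning move (to 10).
That gives 3 winning moves.

3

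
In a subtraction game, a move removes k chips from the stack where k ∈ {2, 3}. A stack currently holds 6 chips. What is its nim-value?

Build the Grundy sequence with g(k) = mex{g(k−s) : s ∈ {2, 3}, s ≤ k}:
g(0) = mex{} = 0
g(1) = mex{} = 0
g(2) = mex{0} = 1
g(3) = mex{0} = 1
g(4) = mex{0,1} = 2
g(5) = mex{1} = 0
g(6) = mex{1,2} = 0
So g(6) = 0.

0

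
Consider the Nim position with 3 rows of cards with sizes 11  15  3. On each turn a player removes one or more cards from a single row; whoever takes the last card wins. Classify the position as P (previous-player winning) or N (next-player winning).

Compute the nim-sum pairwise:
11 XOR 15 = 4
4 XOR 3 = 7
The nim-sum is 7 ≠ 0, so this is an N-position: the player to move can win.

N-position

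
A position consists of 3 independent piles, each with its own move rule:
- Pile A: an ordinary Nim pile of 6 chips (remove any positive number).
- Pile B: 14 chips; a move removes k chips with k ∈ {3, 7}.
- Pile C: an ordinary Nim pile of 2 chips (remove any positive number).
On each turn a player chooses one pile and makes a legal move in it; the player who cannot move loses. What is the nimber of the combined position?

5

Pile A is a plain Nim pile of size 6, so its Grundy value is 6.
For pile B, compute g(0), g(1), … with moves {3, 7}:
g(0) = mex{} = 0
g(1) = mex{} = 0
g(2) = mex{} = 0
g(3) = mex{0} = 1
g(4) = mex{0} = 1
g(5) = mex{0} = 1
g(6) = mex{1} = 0
g(7) = mex{0,1} = 2
g(8) = mex{0,1} = 2
g(9) = mex{0} = 1
g(10) = mex{1,2} = 0
g(11) = mex{1,2} = 0
g(12) = mex{1} = 0
g(13) = mex{0} = 1
g(14) = mex{0,2} = 1
So g(14) = 1.
Pile C is a plain Nim pile of size 2, so its Grundy value is 2.
The value of a disjunctive sum is the nim-sum of the parts.
Combined value = 6 XOR 1 XOR 2 = 5.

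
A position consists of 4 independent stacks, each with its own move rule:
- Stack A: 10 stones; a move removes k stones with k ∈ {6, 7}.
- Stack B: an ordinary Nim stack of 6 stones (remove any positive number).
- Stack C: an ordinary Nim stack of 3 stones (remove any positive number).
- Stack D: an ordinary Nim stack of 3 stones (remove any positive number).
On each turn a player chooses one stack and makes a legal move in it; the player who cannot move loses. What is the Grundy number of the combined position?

7

Grundy values for stack A (subtraction set {6, 7}):
g(0) = mex{} = 0
g(1) = mex{} = 0
g(2) = mex{} = 0
g(3) = mex{} = 0
g(4) = mex{} = 0
g(5) = mex{} = 0
g(6) = mex{0} = 1
g(7) = mex{0} = 1
g(8) = mex{0} = 1
g(9) = mex{0} = 1
g(10) = mex{0} = 1
So g(10) = 1.
Stack B is a plain Nim stack of size 6, so its Grundy value is 6.
Stack C is a plain Nim stack of size 3, so its Grundy value is 3.
Stack D is a plain Nim stack of size 3, so its Grundy value is 3.
By the Sprague-Grundy theorem, the Grundy value of a sum of independent games is the XOR of the component values.
Combined value = 1 ⊕ 6 ⊕ 3 ⊕ 3 = 7.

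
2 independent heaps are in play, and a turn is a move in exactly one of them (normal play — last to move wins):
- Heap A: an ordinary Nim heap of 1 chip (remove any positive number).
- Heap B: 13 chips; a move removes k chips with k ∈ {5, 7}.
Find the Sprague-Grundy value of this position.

Heap A is a plain Nim heap of size 1, so its Grundy value is 1.
Build the Grundy sequence for heap B with g(k) = mex{g(k−s) : s ∈ {5, 7}, s ≤ k}:
k:     0  1  2  3  4  5  6  7  8  9 10 11 12 13
g(k):  0  0  0  0  0  1  1  1  1  1  2  2  0  0
So g(13) = 0.
By the Sprague-Grundy theorem, the Grundy value of a sum of independent games is the XOR of the component values.
Combined value = 1 ⊕ 0 = 1.

1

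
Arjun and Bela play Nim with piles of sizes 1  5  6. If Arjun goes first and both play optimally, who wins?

Arjun wins

Compute the nim-sum pairwise:
1 XOR 5 = 4
4 XOR 6 = 2
The nim-sum is 2 ≠ 0, so this is an N-position: the player to move can win; Arjun has a winning move.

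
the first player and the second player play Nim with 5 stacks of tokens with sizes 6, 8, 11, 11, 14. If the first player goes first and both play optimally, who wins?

the second player wins

Write each in binary and XOR column by column:
  0110  (6)
  1000  (8)
  1011  (11)
  1011  (11)
  1110  (14)
  ----
  0000  (0)
The nim-sum is 0, so this is a P-position: the player to move is in a losing position under optimal play; the first player is about to move from it and so loses — the second player wins.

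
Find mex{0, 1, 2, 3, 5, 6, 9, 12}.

4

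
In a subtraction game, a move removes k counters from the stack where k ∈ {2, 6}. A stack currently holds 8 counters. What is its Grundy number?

Grundy values for subtraction set {2, 6}:
g(0) = mex{} = 0
g(1) = mex{} = 0
g(2) = mex{0} = 1
g(3) = mex{0} = 1
g(4) = mex{1} = 0
g(5) = mex{1} = 0
g(6) = mex{0} = 1
g(7) = mex{0} = 1
g(8) = mex{1} = 0
So g(8) = 0.

0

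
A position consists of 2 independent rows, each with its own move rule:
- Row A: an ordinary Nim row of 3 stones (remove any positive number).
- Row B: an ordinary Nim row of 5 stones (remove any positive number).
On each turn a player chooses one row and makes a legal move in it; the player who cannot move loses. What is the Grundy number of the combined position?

6

Row A is a plain Nim row of size 3, so its Grundy value is 3.
Row B is a plain Nim row of size 5, so its Grundy value is 5.
The value of a disjunctive sum is the nim-sum of the parts.
Combined value = 3 ⊕ 5 = 6.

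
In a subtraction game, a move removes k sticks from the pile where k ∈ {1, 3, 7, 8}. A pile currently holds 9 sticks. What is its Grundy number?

3

Grundy values for subtraction set {1, 3, 7, 8}:
g(0) = mex{} = 0
g(1) = mex{0} = 1
g(2) = mex{1} = 0
g(3) = mex{0} = 1
g(4) = mex{1} = 0
g(5) = mex{0} = 1
g(6) = mex{1} = 0
g(7) = mex{0} = 1
g(8) = mex{0,1} = 2
g(9) = mex{0,1,2} = 3
So g(9) = 3.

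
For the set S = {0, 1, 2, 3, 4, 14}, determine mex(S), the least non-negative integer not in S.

5

The values 0, 1, 2, 3, 4 are all present; 5 is the first non-negative integer missing from the set.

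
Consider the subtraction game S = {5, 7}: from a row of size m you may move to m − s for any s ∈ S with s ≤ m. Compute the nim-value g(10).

Grundy values for subtraction set {5, 7}:
k:     0  1  2  3  4  5  6  7  8  9 10
g(k):  0  0  0  0  0  1  1  1  1  1  2
So g(10) = 2.

2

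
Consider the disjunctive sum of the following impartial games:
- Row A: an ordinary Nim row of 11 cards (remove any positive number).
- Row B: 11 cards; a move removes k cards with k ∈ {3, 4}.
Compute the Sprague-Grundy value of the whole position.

Row A is a plain Nim row of size 11, so its Grundy value is 11.
For row B, compute g(0), g(1), … with moves {3, 4}:
k:     0  1  2  3  4  5  6  7  8  9 10 11
g(k):  0  0  0  1  1  1  2  0  0  0  1  1
So g(11) = 1.
By the Sprague-Grundy theorem, the Grundy value of a sum of independent games is the XOR of the component values.
Combined value = 11 XOR 1 = 10.

10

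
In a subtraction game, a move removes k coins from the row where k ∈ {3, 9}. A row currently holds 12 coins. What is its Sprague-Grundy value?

0

Build the Grundy sequence with g(k) = mex{g(k−s) : s ∈ {3, 9}, s ≤ k}:
g(0) = mex{} = 0
g(1) = mex{} = 0
g(2) = mex{} = 0
g(3) = mex{0} = 1
g(4) = mex{0} = 1
g(5) = mex{0} = 1
g(6) = mex{1} = 0
g(7) = mex{1} = 0
g(8) = mex{1} = 0
g(9) = mex{0} = 1
g(10) = mex{0} = 1
g(11) = mex{0} = 1
g(12) = mex{1} = 0
So g(12) = 0.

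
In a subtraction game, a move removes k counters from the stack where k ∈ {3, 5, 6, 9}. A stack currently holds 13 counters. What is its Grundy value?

Grundy values for subtraction set {3, 5, 6, 9}:
g(0) = mex{} = 0
g(1) = mex{} = 0
g(2) = mex{} = 0
g(3) = mex{0} = 1
g(4) = mex{0} = 1
g(5) = mex{0} = 1
g(6) = mex{0,1} = 2
g(7) = mex{0,1} = 2
g(8) = mex{0,1} = 2
g(9) = mex{0,1,2} = 3
g(10) = mex{0,1,2} = 3
g(11) = mex{0,1,2} = 3
g(12) = mex{1,2,3} = 0
g(13) = mex{1,2,3} = 0
So g(13) = 0.

0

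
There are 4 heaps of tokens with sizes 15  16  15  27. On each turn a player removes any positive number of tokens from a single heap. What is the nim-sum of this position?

Compute the nim-sum pairwise:
15 ^ 16 = 31
31 ^ 15 = 16
16 ^ 27 = 11

11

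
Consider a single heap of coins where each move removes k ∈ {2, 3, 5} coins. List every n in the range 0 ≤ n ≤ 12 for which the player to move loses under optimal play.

0, 1, 7, 8

Grundy values for subtraction set {2, 3, 5}:
k:     0  1  2  3  4  5  6  7  8  9 10 11 12
g(k):  0  0  1  1  2  2  3  0  0  1  1  2  2
The P-positions (g = 0) in 0..12 are 0, 1, 7, 8.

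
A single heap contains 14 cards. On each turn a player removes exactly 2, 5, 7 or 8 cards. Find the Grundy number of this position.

0

Compute g(0), g(1), … for moves {2, 5, 7, 8}:
k:     0  1  2  3  4  5  6  7  8  9 10 11 12 13 14
g(k):  0  0  1  1  0  2  1  3  2  2  0  3  1  0  0
So g(14) = 0.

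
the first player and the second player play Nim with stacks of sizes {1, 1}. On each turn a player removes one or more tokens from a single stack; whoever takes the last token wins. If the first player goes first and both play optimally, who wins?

Compute the nim-sum pairwise:
1 ⊕ 1 = 0
The nim-sum is 0, so this is a P-position: the player to move is in a losing position under optimal play; the first player is about to move from it and so loses — the second player wins.

the second player wins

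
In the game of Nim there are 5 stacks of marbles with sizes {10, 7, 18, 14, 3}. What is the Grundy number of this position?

18

Nim-sum: 10 ⊕ 7 ⊕ 18 ⊕ 14 ⊕ 3 = 18.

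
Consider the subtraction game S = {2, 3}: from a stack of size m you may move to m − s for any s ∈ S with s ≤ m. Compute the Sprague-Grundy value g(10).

0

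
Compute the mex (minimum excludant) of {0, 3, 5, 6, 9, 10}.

0 is in the set but 1 is not, so the mex is 1.

1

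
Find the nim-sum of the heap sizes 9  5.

12

Bitwise XOR of the heap sizes:
  1001  (9)
  0101  (5)
  ----
  1100  (12)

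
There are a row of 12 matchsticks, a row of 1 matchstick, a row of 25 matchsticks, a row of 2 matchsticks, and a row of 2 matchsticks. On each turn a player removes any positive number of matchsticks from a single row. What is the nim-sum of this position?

20

Compute the nim-sum pairwise:
12 ^ 1 = 13
13 ^ 25 = 20
20 ^ 2 = 22
22 ^ 2 = 20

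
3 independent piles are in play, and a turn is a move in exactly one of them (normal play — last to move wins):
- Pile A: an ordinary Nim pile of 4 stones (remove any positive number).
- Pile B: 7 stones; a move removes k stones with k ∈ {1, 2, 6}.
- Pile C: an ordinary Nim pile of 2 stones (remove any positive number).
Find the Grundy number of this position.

6

Pile A is a plain Nim pile of size 4, so its Grundy value is 4.
Grundy values for pile B (subtraction set {1, 2, 6}):
k:     0  1  2  3  4  5  6  7
g(k):  0  1  2  0  1  2  3  0
So g(7) = 0.
Pile C is a plain Nim pile of size 2, so its Grundy value is 2.
By the Sprague-Grundy theorem, the Grundy value of a sum of independent games is the XOR of the component values.
Combined value = 4 XOR 0 XOR 2 = 6.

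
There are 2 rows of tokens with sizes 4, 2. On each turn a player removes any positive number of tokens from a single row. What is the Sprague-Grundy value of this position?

Nim-sum: 4 XOR 2 = 6.

6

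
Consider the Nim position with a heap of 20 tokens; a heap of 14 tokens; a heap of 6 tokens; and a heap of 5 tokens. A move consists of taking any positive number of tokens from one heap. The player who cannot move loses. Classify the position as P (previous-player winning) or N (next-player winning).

N-position

Nim-sum: 20 ^ 14 ^ 6 ^ 5 = 25.
The nim-sum is 25 ≠ 0, so this is an N-position: the player to move can win.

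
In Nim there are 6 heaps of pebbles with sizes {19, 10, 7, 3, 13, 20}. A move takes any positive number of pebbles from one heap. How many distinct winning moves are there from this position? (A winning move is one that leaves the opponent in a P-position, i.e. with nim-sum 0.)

Compute the nim-sum pairwise:
19 ⊕ 10 = 25
25 ⊕ 7 = 30
30 ⊕ 3 = 29
29 ⊕ 13 = 16
16 ⊕ 20 = 4
The overall nim-sum is X = 4. A heap of size p has a winning move iff p XOR X < p (reduce it to p XOR X).
  19: 19 XOR 4 = 23 ≥ 19 — no move.
  10: 10 XOR 4 = 14 ≥ 10 — no move.
  7: 7 XOR 4 = 3 < 7 — winning move (to 3).
  3: 3 XOR 4 = 7 ≥ 3 — no move.
  13: 13 XOR 4 = 9 < 13 — winning move (to 9).
  20: 20 XOR 4 = 16 < 20 — winning move (to 16).
That gives 3 winning moves.

3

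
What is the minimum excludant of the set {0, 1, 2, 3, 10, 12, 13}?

4

The values 0, 1, 2, 3 are all present; 4 is the first non-negative integer missing from the set.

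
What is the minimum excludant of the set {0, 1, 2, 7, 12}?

The values 0, 1, 2 are all present; 3 is the first non-negative integer missing from the set.

3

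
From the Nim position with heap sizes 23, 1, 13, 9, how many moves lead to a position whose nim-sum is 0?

Compute the nim-sum pairwise:
23 ⊕ 1 = 22
22 ⊕ 13 = 27
27 ⊕ 9 = 18
The overall nim-sum is X = 18. A heap of size p has a winning move iff p XOR X < p (reduce it to p XOR X).
  23: 23 XOR 18 = 5 < 23 — winning move (to 5).
  1: 1 XOR 18 = 19 ≥ 1 — no move.
  13: 13 XOR 18 = 31 ≥ 13 — no move.
  9: 9 XOR 18 = 27 ≥ 9 — no move.
That gives 1 winning move.

1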